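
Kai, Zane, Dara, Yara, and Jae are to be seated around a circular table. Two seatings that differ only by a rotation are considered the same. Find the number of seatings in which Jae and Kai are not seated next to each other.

12

Without the restriction there are (4)! = 24 seatings.
Those with Jae next to Kai: fuse the pair into one unit and seat 4 units around a circle — 2·(3)! = 12.
Subtracting, 24 − 12 = 12.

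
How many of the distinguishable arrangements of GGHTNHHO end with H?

With the last slot taken by H, it remains to arrange the other 7 letters (GGTNHHO).
Those 7 letters have G appearing twice and H appearing twice, giving (7)!/(2!·2!) = 1260.

1260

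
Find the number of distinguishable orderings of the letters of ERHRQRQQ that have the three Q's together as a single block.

120

Treat the 3 copies of Q as a single block. The multiset to arrange is then {QQQ, E, H, R, R, R}, 6 items in all.
That gives (6)!/(3!) = 120 arrangements.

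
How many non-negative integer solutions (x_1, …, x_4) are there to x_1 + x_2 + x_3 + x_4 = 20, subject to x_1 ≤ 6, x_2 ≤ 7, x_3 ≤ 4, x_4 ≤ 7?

Ignoring the caps, the number of non-negative solutions to x_1+…+x_4 = 20 is C(23,3) = 1771.
Subtract solutions that violate a single cap (substitute x_i' = x_i − (cap_i+1)): x_1 ≥ 7 gives C(16,3) = 560; x_2 ≥ 8 gives C(15,3) = 455; x_3 ≥ 5 gives C(18,3) = 816; x_4 ≥ 8 gives C(15,3) = 455. Together 2286.
Add back pairs where two caps are both exceeded: 56 + 165 + 56 + 120 + 35 + 120 = 552.
Subtract triples: 1 + 0 + 1 + 0 = 2.
By inclusion–exclusion the count is 1771 − 2286 + 552 − 2 = 35.

35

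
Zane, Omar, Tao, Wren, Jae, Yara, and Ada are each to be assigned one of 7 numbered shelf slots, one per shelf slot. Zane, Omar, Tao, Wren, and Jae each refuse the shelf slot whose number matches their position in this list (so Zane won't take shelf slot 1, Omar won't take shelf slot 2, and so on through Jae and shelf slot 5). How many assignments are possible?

2428

Let Aᵢ (for 1 ≤ i ≤ 5) be the placements that put person i in their forbidden shelf slot. Any j of these fix j positions, leaving (7−j)! ways to fill the rest, and there are C(5,j) ways to pick which j.
By inclusion–exclusion, the number of valid placements is Σ_{j=0}^{5} (−1)^j C(5,j)·(7−j)!.
Computing: 5040 − 3600 + 1200 − 240 + 30 − 2 = 2428.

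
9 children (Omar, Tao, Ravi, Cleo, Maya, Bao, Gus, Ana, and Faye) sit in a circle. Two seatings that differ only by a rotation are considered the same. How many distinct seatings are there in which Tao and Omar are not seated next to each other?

All circular seatings of 9 people number (8)! = 40320.
Those with Tao next to Omar: fuse the pair into one unit and seat 8 units around a circle — 2·(7)! = 10080.
Subtracting, 40320 − 10080 = 30240.

30240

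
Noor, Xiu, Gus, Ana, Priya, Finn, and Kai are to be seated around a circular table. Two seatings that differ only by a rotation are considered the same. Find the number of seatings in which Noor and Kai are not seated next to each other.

All circular seatings of 7 people number (6)! = 720.
Those with Noor next to Kai: fuse the pair into one unit and seat 6 units around a circle — 2·(5)! = 240.
Subtracting, 720 − 240 = 480.

480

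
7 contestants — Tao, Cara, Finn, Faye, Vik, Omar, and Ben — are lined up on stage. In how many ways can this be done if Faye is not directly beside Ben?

There are 7! = 5040 arrangements in all. If Faye and Ben are adjacent, merging them into one block gives 2·(6)! = 1440 arrangements.
Complementary counting: 5040 − 1440 = 3600.

3600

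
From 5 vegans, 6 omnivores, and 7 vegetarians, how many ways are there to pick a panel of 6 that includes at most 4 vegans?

Split by how many vegans are chosen (0 through 4).
Sum: C(5,0)·C(13,6) + C(5,1)·C(13,5) + C(5,2)·C(13,4) + C(5,3)·C(13,3) + C(5,4)·C(13,2) = 1716 + 6435 + 7150 + 2860 + 390 = 18551.

18551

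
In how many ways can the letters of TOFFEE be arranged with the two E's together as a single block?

60

Treat the 2 copies of E as a single block. The multiset to arrange is then {EE, F, F, O, T}, 5 items in all.
That gives (5)!/(2!) = 60 arrangements.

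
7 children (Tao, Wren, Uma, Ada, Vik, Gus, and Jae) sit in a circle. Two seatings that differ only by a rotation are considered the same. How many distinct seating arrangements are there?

Fix one person's seat to break rotational symmetry; the remaining 6 people can be arranged in (6)! = 720 ways.

720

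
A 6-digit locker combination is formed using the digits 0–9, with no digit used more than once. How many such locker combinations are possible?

151200

With no repetition, fill the 6 digits in order: 10 choices, then 9, down to 5.
That product is 10 × 9 × 8 × 7 × 6 × 5 = 151200.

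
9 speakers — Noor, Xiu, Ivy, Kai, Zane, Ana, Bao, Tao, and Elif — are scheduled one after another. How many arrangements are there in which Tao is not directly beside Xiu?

282240

Of the 9! = 362880 arrangements, those with Tao and Xiu adjacent number 2 × 8! = 80640 (treat the pair as a block with 2 internal orders).
Complementary counting: 362880 − 80640 = 282240.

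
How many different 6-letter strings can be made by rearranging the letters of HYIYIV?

Letter multiplicities in HYIYIV: H×1, I×2, V×1, Y×2.
The number of distinct arrangements is 6!/(2!·2!) = 720/4 = 180.

180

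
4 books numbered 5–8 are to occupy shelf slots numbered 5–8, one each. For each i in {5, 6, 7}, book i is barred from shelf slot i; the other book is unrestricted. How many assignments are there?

Let Aᵢ (for i ∈ {5, 6, 7}) be the placements that put book i in its forbidden shelf slot. Any j of these fix j positions, leaving (4−j)! ways to fill the rest, and there are C(3,j) ways to pick which j.
By inclusion–exclusion, the number of valid placements is Σ_{j=0}^{3} (−1)^j C(3,j)·(4−j)!.
Computing: 24 − 18 + 6 − 1 = 11.

11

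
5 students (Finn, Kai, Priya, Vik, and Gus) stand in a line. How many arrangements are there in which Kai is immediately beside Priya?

48

Place the 3 others and the Kai-Priya pair as 4 objects in a line; the pair has 2 internal arrangements.
That gives 2 × 4! = 2 × 24 = 48.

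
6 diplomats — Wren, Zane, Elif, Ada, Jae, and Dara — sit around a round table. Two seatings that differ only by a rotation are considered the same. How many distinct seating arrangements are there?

120

Fix one person's seat to break rotational symmetry; the remaining 5 people can be arranged in (5)! = 120 ways.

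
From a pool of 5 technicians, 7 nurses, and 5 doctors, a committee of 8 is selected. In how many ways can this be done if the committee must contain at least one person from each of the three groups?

With no constraint there are C(17,8) = 24310 possible selections.
Subtract selections that omit an entire group: no technicians → C(12,8) = 495; no nurses → C(10,8) = 45; no doctors → C(12,8) = 495.
Add back selections omitting two groups (i.e. drawn from a single group): C(5,8) + C(7,8) + C(5,8) = 0.
By inclusion–exclusion: 24310 − 1035 + 0 = 23275.

23275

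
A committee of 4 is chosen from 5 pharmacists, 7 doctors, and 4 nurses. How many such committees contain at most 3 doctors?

1785

Split by how many doctors are chosen (0 through 3).
Sum: C(7,0)·C(9,4) + C(7,1)·C(9,3) + C(7,2)·C(9,2) + C(7,3)·C(9,1) = 126 + 588 + 756 + 315 = 1785.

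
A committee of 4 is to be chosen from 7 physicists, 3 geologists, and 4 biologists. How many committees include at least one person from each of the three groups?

462

Total 4-person selections from all 14: C(14,4) = 1001.
Subtract selections that omit an entire group: no physicists → C(7,4) = 35; no geologists → C(11,4) = 330; no biologists → C(10,4) = 210.
Add back selections omitting two groups (i.e. drawn from a single group): C(7,4) + C(3,4) + C(4,4) = 36.
By inclusion–exclusion: 1001 − 575 + 36 = 462.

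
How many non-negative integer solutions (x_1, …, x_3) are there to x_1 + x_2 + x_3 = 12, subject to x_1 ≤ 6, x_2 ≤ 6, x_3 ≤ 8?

39

Ignoring the caps, the number of non-negative solutions to x_1+…+x_3 = 12 is C(14,2) = 91.
Subtract solutions that violate a single cap (substitute x_i' = x_i − (cap_i+1)): x_1 ≥ 7 gives C(7,2) = 21; x_2 ≥ 7 gives C(7,2) = 21; x_3 ≥ 9 gives C(5,2) = 10. Together 52.
No two caps can be exceeded simultaneously, so the pair terms are all 0.
By inclusion–exclusion the count is 91 − 52 + 0 = 39.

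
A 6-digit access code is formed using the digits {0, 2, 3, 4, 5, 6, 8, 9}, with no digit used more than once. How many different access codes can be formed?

With no repetition, fill the 6 digits in order: 8 choices, then 7, down to 3.
8 × 7 × 6 × 5 × 4 × 3 = 20160.

20160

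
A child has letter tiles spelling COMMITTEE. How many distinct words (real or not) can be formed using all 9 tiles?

45360

The 9 letters of COMMITTEE have repeats: E appearing twice, M appearing twice, and T appearing twice.
Dividing 9! = 362880 by 2!·2!·2! = 8 for the repeated letters gives 45360.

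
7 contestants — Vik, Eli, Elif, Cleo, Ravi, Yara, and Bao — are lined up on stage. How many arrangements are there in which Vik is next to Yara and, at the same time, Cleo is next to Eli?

480

Treat {Vik,Yara} as one block (2 orders) and {Cleo,Eli} as another (2 orders).
That leaves 5 units to arrange: 2 × 2 × 5! = 4 × 120 = 480.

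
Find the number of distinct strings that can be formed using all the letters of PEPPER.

PEPPER has 6 letters with E appearing twice and P appearing 3 times.
Dividing 6! = 720 by 3!·2! = 12 for the repeated letters gives 60.

60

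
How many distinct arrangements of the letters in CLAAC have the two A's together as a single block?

12

Treat the 2 copies of A as a single block. The multiset to arrange is then {AA, C, C, L}, 4 items in all.
That gives (4)!/(2!) = 12 arrangements.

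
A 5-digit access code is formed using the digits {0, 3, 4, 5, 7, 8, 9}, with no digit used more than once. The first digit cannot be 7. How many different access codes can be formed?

2160

The first digit has 7−1 = 6 choices (anything except 7).
The remaining 4 digits are filled from the other 6 symbols without repetition: 6 × 5 × 4 × 3 = 360.
Total: 6 × 360 = 2160.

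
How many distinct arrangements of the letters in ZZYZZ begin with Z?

4

With the first slot taken by Z, it remains to arrange the other 4 letters (ZYZZ).
Those 4 letters have Z appearing 3 times, giving (4)!/(3!) = 4.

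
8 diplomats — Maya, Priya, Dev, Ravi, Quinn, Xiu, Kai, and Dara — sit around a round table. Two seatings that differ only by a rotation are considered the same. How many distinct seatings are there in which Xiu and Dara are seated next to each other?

1440

Treat {Xiu, Dara} as one unit (2 internal orders) and seat the resulting 7 units around the table: (6)! circular arrangements.
So 2 × (6)! = 2 × 720 = 1440.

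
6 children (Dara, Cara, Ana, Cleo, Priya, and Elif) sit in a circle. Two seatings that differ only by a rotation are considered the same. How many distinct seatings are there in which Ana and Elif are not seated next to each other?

Without the restriction there are (5)! = 120 seatings.
Those with Ana next to Elif: fuse the pair into one unit and seat 5 units around a circle — 2·(4)! = 48.
Subtracting, 120 − 48 = 72.

72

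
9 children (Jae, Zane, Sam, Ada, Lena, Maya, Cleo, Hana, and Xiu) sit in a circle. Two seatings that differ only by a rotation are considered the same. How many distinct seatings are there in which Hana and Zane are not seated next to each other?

Without the restriction there are (8)! = 40320 seatings.
Seatings with Hana beside Zane: treat them as a block with 2 internal orders, giving 2 × (7)! = 10080.
Subtracting, 40320 − 10080 = 30240.

30240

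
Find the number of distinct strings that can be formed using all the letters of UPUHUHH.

UPUHUHH has 7 letters with H appearing 3 times and U appearing 3 times.
Dividing 7! = 5040 by 3!·3! = 36 for the repeated letters gives 140.

140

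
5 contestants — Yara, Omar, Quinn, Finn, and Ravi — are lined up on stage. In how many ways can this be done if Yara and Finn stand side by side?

Treat {Yara, Finn} as a single unit. There are 4 units to order, and the pair itself can be ordered 2 ways.
That gives 2 × 4! = 2 × 24 = 48.

48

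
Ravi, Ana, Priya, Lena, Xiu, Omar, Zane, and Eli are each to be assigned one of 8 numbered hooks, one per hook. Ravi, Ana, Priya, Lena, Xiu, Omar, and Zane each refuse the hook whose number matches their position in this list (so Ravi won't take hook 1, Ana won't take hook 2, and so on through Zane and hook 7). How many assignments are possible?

Let Aᵢ (for 1 ≤ i ≤ 7) be the placements that put person i in their forbidden hook. Any j of these fix j positions, leaving (8−j)! ways to fill the rest, and there are C(7,j) ways to pick which j.
By inclusion–exclusion, the number of valid placements is Σ_{j=0}^{7} (−1)^j C(7,j)·(8−j)!.
Computing: 40320 − 35280 + 15120 − 4200 + 840 − 126 + 14 − 1 = 16687.

16687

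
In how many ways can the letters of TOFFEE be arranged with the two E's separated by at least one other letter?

120

Total arrangements of TOFFEE: 6!/(2!·2!) = 180.
Arrangements with the E's together: treat EE as one letter, giving (5)!/(2!) = 60.
Subtracting, 180 − 60 = 120 arrangements keep the E's apart.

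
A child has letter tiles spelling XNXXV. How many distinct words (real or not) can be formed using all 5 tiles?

20

Letter multiplicities in XNXXV: N×1, V×1, X×3.
Dividing 5! = 120 by 3! = 6 for the repeated letters gives 20.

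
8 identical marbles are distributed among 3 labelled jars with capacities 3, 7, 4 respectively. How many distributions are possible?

Ignoring the caps, the number of non-negative solutions to x_1+…+x_3 = 8 is C(10,2) = 45.
Subtract solutions that violate a single cap (substitute x_i' = x_i − (cap_i+1)): x_1 ≥ 4 gives C(6,2) = 15; x_2 ≥ 8 gives C(2,2) = 1; x_3 ≥ 5 gives C(5,2) = 10. Together 26.
No two caps can be exceeded simultaneously, so the pair terms are all 0.
By inclusion–exclusion the count is 45 − 26 + 0 = 19.

19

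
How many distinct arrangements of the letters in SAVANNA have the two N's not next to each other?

300

Total arrangements of SAVANNA: 7!/(3!·2!) = 420.
If the two N's are adjacent, glue them into one block, leaving 6 items to arrange: (6)!/(3!) = 120 ways.
Subtracting, 420 − 120 = 300 arrangements keep the N's apart.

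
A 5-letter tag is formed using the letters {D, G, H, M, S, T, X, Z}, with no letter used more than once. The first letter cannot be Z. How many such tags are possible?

5880

The first letter has 8−1 = 7 choices (anything except Z).
The remaining 4 letters are filled from the other 7 symbols without repetition: 7 × 6 × 5 × 4 = 840.
Total: 7 × 840 = 5880.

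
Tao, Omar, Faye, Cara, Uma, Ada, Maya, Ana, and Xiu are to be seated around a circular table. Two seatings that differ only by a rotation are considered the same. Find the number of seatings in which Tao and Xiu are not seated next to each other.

30240

Without the restriction there are (8)! = 40320 seatings.
Seatings with Tao beside Xiu: treat them as a block with 2 internal orders, giving 2 × (7)! = 10080.
Subtracting, 40320 − 10080 = 30240.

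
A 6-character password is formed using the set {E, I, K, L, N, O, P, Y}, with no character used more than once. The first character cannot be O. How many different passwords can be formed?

The first character has 8−1 = 7 choices (anything except O).
The remaining 5 characters are filled from the other 7 symbols without repetition: 7 × 6 × 5 × 4 × 3 = 2520.
Total: 7 × 2520 = 17640.

17640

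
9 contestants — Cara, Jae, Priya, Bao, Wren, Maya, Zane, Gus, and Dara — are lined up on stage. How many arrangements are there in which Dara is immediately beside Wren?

Glue Dara and Wren into one block (2 internal orders), leaving 8 units to arrange in a row.
So the count is 2·(8)! = 80640.

80640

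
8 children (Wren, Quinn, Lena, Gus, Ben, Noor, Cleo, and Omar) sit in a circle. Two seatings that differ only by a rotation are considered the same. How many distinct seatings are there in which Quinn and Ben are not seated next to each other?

3600

Without the restriction there are (7)! = 5040 seatings.
Seatings with Quinn beside Ben: treat them as a block with 2 internal orders, giving 2 × (6)! = 1440.
Subtracting, 5040 − 1440 = 3600.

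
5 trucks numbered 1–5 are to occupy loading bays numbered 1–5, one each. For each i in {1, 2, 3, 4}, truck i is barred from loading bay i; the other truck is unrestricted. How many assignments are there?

53

Let Aᵢ (for 1 ≤ i ≤ 4) be the placements that put truck i in its forbidden loading bay. Any j of these fix j positions, leaving (5−j)! ways to fill the rest, and there are C(4,j) ways to pick which j.
By inclusion–exclusion, the number of valid placements is Σ_{j=0}^{4} (−1)^j C(4,j)·(5−j)!.
Computing: 120 − 96 + 36 − 8 + 1 = 53.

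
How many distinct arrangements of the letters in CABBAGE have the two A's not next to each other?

900

Total arrangements of CABBAGE: 7!/(2!·2!) = 1260.
If the two A's are adjacent, glue them into one block, leaving 6 items to arrange: (6)!/(2!) = 360 ways.
Hence 1260 − 360 = 900.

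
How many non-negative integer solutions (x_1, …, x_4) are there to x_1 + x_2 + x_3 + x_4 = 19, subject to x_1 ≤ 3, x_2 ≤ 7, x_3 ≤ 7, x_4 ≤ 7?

52

Without the upper bounds there are C(22,3) = 1540 ways to split 19 among 4 variables.
Subtract solutions that violate a single cap (substitute x_i' = x_i − (cap_i+1)): x_1 ≥ 4 gives C(18,3) = 816; x_2 ≥ 8 gives C(14,3) = 364; x_3 ≥ 8 gives C(14,3) = 364; x_4 ≥ 8 gives C(14,3) = 364. Together 1908.
Add back pairs where two caps are both exceeded: 120 + 120 + 120 + 20 + 20 + 20 = 420.
By inclusion–exclusion the count is 1540 − 1908 + 420 = 52.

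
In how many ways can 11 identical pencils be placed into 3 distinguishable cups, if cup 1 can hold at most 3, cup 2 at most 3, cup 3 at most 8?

By stars and bars, unrestricted non-negative solutions to x_1+…+x_3 = 11 number C(11+2,2) = 78.
Subtract solutions that violate a single cap (substitute x_i' = x_i − (cap_i+1)): x_1 ≥ 4 gives C(9,2) = 36; x_2 ≥ 4 gives C(9,2) = 36; x_3 ≥ 9 gives C(4,2) = 6. Together 78.
Add back pairs where two caps are both exceeded: 10 + 0 + 0 = 10.
By inclusion–exclusion the count is 78 − 78 + 10 = 10.

10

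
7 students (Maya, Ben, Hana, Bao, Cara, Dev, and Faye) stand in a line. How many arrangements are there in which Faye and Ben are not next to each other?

3600

Of the 7! = 5040 arrangements, those with Faye and Ben adjacent number 2 × 6! = 1440 (treat the pair as a block with 2 internal orders).
Complementary counting: 5040 − 1440 = 3600.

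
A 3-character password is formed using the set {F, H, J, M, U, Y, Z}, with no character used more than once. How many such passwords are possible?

Choose and order 3 of the 7 symbols: the first character has 7 options, the next 6, then 5.
That product is 7 × 6 × 5 = 210.

210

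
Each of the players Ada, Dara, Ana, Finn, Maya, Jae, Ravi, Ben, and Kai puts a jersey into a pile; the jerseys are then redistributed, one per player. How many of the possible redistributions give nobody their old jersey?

This is the derangement count D_9: permutations of 9 items with no fixed point.
By inclusion–exclusion this is Σ_{j=0}^{9} (−1)^j C(9,j)·(9−j)!.
Computing: 362880 − 362880 + 181440 − 60480 + 15120 − 3024 + 504 − 72 + 9 − 1 = 133496.

133496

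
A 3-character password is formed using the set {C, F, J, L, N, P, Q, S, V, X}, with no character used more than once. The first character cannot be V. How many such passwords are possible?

648

The first character has 10−1 = 9 choices (anything except V).
The remaining 2 characters are filled from the other 9 symbols without repetition: 9 × 8 = 72.
Total: 9 × 72 = 648.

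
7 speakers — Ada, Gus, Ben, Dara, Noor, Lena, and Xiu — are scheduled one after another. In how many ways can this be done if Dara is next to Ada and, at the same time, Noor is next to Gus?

480

Treat {Dara,Ada} as one block (2 orders) and {Noor,Gus} as another (2 orders).
That leaves 5 units to arrange: 2 × 2 × 5! = 4 × 120 = 480.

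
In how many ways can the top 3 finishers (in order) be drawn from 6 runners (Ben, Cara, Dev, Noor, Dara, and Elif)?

120

This is an ordered selection of 3 from 6: P(6,3).
That gives 6 × 5 × 4 = 120.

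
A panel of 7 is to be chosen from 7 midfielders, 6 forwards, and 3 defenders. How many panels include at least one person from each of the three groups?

Unrestricted: C(16,7) = 11440 ways to pick any 7 of the 16.
Subtract selections that omit an entire group: no midfielders → C(9,7) = 36; no forwards → C(10,7) = 120; no defenders → C(13,7) = 1716.
Add back selections omitting two groups (i.e. drawn from a single group): C(7,7) + C(6,7) + C(3,7) = 1.
By inclusion–exclusion: 11440 − 1872 + 1 = 9569.

9569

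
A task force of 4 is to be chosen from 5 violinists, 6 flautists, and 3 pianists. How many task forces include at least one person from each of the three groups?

495

With no constraint there are C(14,4) = 1001 possible selections.
Selections missing a whole group: no violinists → C(9,4) = 126; no flautists → C(8,4) = 70; no pianists → C(11,4) = 330.
Add back selections omitting two groups (i.e. drawn from a single group): C(5,4) + C(6,4) + C(3,4) = 20.
By inclusion–exclusion: 1001 − 526 + 20 = 495.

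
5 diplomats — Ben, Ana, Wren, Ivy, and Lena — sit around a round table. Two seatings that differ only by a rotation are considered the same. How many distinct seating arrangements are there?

24

Seat Ben anywhere (absorbing the rotational symmetry), then permute the other 4: (4)! = 24.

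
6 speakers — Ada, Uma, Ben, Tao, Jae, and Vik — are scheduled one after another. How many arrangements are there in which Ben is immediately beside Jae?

Treat {Ben, Jae} as a single unit. There are 5 units to order, and the pair itself can be ordered 2 ways.
So the count is 2·(5)! = 240.

240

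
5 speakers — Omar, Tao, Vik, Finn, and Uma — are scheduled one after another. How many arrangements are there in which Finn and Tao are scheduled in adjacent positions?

48

Treat {Finn, Tao} as a single unit. There are 4 units to order, and the pair itself can be ordered 2 ways.
So the count is 2·(4)! = 48.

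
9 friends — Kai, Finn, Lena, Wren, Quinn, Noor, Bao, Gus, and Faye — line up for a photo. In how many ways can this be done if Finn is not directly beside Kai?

Of the 9! = 362880 arrangements, those with Finn and Kai adjacent number 2 × 8! = 80640 (treat the pair as a block with 2 internal orders).
Complementary counting: 362880 − 80640 = 282240.

282240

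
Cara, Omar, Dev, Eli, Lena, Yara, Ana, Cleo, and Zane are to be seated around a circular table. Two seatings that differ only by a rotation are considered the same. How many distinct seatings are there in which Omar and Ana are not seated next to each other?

All circular seatings of 9 people number (8)! = 40320.
Seatings with Omar beside Ana: treat them as a block with 2 internal orders, giving 2 × (7)! = 10080.
Subtracting, 40320 − 10080 = 30240.

30240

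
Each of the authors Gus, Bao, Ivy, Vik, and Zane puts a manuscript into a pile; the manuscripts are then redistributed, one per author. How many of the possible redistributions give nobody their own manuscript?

Let Aᵢ be the assignments in which author i gets their own manuscript. We want the size of the complement of A₁∪…∪A_5.
By inclusion–exclusion this is Σ_{j=0}^{5} (−1)^j C(5,j)·(5−j)!.
Computing: 120 − 120 + 60 − 20 + 5 − 1 = 44.

44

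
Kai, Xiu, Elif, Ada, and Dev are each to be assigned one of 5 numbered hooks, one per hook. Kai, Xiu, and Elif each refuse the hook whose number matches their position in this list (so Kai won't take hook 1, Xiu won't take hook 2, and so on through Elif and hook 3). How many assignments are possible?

Let Aᵢ (for i ∈ {1, 2, 3}) be the placements that put person i in their forbidden hook. Any j of these fix j positions, leaving (5−j)! ways to fill the rest, and there are C(3,j) ways to pick which j.
By inclusion–exclusion, the number of valid placements is Σ_{j=0}^{3} (−1)^j C(3,j)·(5−j)!.
Computing: 120 − 72 + 18 − 2 = 64.

64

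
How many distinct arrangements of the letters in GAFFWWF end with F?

Fix F in the last position and arrange the remaining 6 letters.
Those 6 letters have F appearing twice and W appearing twice, giving (6)!/(2!·2!) = 180.

180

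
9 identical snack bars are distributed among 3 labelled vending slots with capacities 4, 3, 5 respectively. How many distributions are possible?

Without the upper bounds there are C(11,2) = 55 ways to split 9 among 3 vending slots.
Subtract solutions that violate a single cap (substitute x_i' = x_i − (cap_i+1)): x_1 ≥ 5 gives C(6,2) = 15; x_2 ≥ 4 gives C(7,2) = 21; x_3 ≥ 6 gives C(5,2) = 10. Together 46.
Add back pairs where two caps are both exceeded: 1 + 0 + 0 = 1.
By inclusion–exclusion the count is 55 − 46 + 1 = 10.

10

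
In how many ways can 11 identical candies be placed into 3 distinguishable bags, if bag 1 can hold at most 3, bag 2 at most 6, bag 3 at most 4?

Without the upper bounds there are C(13,2) = 78 ways to split 11 among 3 bags.
Subtract solutions that violate a single cap (substitute x_i' = x_i − (cap_i+1)): x_1 ≥ 4 gives C(9,2) = 36; x_2 ≥ 7 gives C(6,2) = 15; x_3 ≥ 5 gives C(8,2) = 28. Together 79.
Add back pairs where two caps are both exceeded: 1 + 6 + 0 = 7.
By inclusion–exclusion the count is 78 − 79 + 7 = 6.

6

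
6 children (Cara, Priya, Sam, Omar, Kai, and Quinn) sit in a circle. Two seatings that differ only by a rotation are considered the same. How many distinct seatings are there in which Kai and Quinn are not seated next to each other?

72

Without the restriction there are (5)! = 120 seatings.
Those with Kai next to Quinn: fuse the pair into one unit and seat 5 units around a circle — 2·(4)! = 48.
Subtracting, 120 − 48 = 72.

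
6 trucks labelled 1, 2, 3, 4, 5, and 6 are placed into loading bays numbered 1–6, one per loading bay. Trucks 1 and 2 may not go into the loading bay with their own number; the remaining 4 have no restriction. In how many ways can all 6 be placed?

504

Let Aᵢ (for i ∈ {1, 2}) be the placements that put truck i in its forbidden loading bay. Any j of these fix j positions, leaving (6−j)! ways to fill the rest, and there are C(2,j) ways to pick which j.
By inclusion–exclusion, the number of valid placements is Σ_{j=0}^{2} (−1)^j C(2,j)·(6−j)!.
Computing: 720 − 240 + 24 = 504.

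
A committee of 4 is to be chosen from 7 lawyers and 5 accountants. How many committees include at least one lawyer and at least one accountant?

455

Total 4-person selections from all 12: C(12,4) = 495.
Subtract selections that omit an entire group: no lawyers → C(5,4) = 5; no accountants → C(7,4) = 35.
Both groups omitted at once is impossible, so 495 − 40 = 455.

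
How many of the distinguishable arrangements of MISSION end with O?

Fix O in the last position and arrange the remaining 6 letters.
Those 6 letters have I appearing twice and S appearing twice, giving (6)!/(2!·2!) = 180.

180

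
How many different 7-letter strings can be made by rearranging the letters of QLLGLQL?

105

Letter multiplicities in QLLGLQL: G×1, L×4, Q×2.
The number of distinct arrangements is 7!/(4!·2!) = 5040/48 = 105.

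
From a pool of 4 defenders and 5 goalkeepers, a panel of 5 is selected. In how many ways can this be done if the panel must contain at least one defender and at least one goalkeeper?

125

With no constraint there are C(9,5) = 126 possible selections.
Selections missing a whole group: no defenders → C(5,5) = 1; no goalkeepers → C(4,5) = 0.
Both groups omitted at once is impossible, so 126 − 1 = 125.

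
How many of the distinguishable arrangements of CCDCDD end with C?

Fix C in the last position and arrange the remaining 5 letters.
Those 5 letters have C appearing twice and D appearing 3 times, giving (5)!/(3!·2!) = 10.

10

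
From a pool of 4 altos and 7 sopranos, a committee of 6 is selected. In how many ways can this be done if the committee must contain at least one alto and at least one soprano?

Unrestricted: C(11,6) = 462 ways to pick any 6 of the 11.
Selections missing a whole group: no altos → C(7,6) = 7; no sopranos → C(4,6) = 0.
Both groups omitted at once is impossible, so 462 − 7 = 455.

455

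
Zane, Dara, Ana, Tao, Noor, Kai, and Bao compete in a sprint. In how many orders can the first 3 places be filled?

210

There are 7 choices for 1st place, 6 for 2nd, and 5 for 3rd.
That gives 7 × 6 × 5 = 210.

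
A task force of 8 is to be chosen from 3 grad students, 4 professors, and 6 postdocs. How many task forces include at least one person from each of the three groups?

Unrestricted: C(13,8) = 1287 ways to pick any 8 of the 13.
Subtract selections that omit an entire group: no grad students → C(10,8) = 45; no professors → C(9,8) = 9; no postdocs → C(7,8) = 0.
Add back selections omitting two groups (i.e. drawn from a single group): C(3,8) + C(4,8) + C(6,8) = 0.
By inclusion–exclusion: 1287 − 54 + 0 = 1233.

1233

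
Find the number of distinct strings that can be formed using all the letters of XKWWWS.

Letter multiplicities in XKWWWS: K×1, S×1, W×3, X×1.
Dividing 6! = 720 by 3! = 6 for the repeated letters gives 120.

120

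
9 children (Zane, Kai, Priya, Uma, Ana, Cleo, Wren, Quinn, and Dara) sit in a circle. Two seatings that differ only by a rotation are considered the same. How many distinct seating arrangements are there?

Seat Zane anywhere (absorbing the rotational symmetry), then permute the other 8: (8)! = 40320.

40320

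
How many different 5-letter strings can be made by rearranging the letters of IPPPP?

Letter multiplicities in IPPPP: I×1, P×4.
Dividing 5! = 120 by 4! = 24 for the repeated letters gives 5.

5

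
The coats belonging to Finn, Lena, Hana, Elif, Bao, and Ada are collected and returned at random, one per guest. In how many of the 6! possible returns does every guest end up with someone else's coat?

Let Aᵢ be the assignments in which guest i gets their own coat. We want the size of the complement of A₁∪…∪A_6.
By inclusion–exclusion this is Σ_{j=0}^{6} (−1)^j C(6,j)·(6−j)!.
Computing: 720 − 720 + 360 − 120 + 30 − 6 + 1 = 265.

265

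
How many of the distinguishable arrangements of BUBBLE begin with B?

60

With the first slot taken by B, it remains to arrange the other 5 letters (UBBLE).
Those 5 letters have B appearing twice, giving (5)!/(2!) = 60.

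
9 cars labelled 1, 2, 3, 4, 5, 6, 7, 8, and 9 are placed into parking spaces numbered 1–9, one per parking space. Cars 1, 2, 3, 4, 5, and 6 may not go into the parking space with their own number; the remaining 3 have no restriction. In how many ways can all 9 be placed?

Let Aᵢ (for 1 ≤ i ≤ 6) be the placements that put car i in its forbidden parking space. Any j of these fix j positions, leaving (9−j)! ways to fill the rest, and there are C(6,j) ways to pick which j.
By inclusion–exclusion, the number of valid placements is Σ_{j=0}^{6} (−1)^j C(6,j)·(9−j)!.
Computing: 362880 − 241920 + 75600 − 14400 + 1800 − 144 + 6 = 183822.

183822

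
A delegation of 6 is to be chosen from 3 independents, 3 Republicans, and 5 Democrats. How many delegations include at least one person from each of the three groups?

405

With no constraint there are C(11,6) = 462 possible selections.
Selections missing a whole group: no independents → C(8,6) = 28; no Republicans → C(8,6) = 28; no Democrats → C(6,6) = 1.
Add back selections omitting two groups (i.e. drawn from a single group): C(3,6) + C(3,6) + C(5,6) = 0.
By inclusion–exclusion: 462 − 57 + 0 = 405.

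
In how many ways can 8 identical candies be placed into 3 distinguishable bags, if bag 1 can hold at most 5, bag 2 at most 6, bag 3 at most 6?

33

By stars and bars, unrestricted non-negative solutions to x_1+…+x_3 = 8 number C(8+2,2) = 45.
Subtract solutions that violate a single cap (substitute x_i' = x_i − (cap_i+1)): x_1 ≥ 6 gives C(4,2) = 6; x_2 ≥ 7 gives C(3,2) = 3; x_3 ≥ 7 gives C(3,2) = 3. Together 12.
No two caps can be exceeded simultaneously, so the pair terms are all 0.
By inclusion–exclusion the count is 45 − 12 + 0 = 33.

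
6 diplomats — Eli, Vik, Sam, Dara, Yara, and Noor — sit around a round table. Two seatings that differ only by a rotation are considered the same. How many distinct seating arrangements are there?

Seat Eli anywhere (absorbing the rotational symmetry), then permute the other 5: (5)! = 120.

120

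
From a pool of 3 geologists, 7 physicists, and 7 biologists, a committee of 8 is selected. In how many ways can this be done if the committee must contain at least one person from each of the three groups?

Unrestricted: C(17,8) = 24310 ways to pick any 8 of the 17.
Selections missing a whole group: no geologists → C(14,8) = 3003; no physicists → C(10,8) = 45; no biologists → C(10,8) = 45.
Add back selections omitting two groups (i.e. drawn from a single group): C(3,8) + C(7,8) + C(7,8) = 0.
By inclusion–exclusion: 24310 − 3093 + 0 = 21217.

21217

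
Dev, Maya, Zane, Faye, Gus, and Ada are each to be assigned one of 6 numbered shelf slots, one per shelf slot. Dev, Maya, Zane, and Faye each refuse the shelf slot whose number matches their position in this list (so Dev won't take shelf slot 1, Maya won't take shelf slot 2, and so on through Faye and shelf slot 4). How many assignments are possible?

362

Let Aᵢ (for 1 ≤ i ≤ 4) be the placements that put person i in their forbidden shelf slot. Any j of these fix j positions, leaving (6−j)! ways to fill the rest, and there are C(4,j) ways to pick which j.
By inclusion–exclusion, the number of valid placements is Σ_{j=0}^{4} (−1)^j C(4,j)·(6−j)!.
Computing: 720 − 480 + 144 − 24 + 2 = 362.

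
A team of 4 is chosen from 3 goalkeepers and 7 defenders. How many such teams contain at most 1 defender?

7

Split by how many defenders are chosen (0 through 1).
Sum: C(7,0)·C(3,4) + C(7,1)·C(3,3) = 0 + 7 = 7.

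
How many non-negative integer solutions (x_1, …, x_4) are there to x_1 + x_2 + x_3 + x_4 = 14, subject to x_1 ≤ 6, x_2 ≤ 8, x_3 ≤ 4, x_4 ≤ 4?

By stars and bars, unrestricted non-negative solutions to x_1+…+x_4 = 14 number C(14+3,3) = 680.
Subtract solutions that violate a single cap (substitute x_i' = x_i − (cap_i+1)): x_1 ≥ 7 gives C(10,3) = 120; x_2 ≥ 9 gives C(8,3) = 56; x_3 ≥ 5 gives C(12,3) = 220; x_4 ≥ 5 gives C(12,3) = 220. Together 616.
Add back pairs where two caps are both exceeded: 0 + 10 + 10 + 1 + 1 + 35 = 57.
By inclusion–exclusion the count is 680 − 616 + 57 = 121.

121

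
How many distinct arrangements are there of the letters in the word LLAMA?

Letter multiplicities in LLAMA: A×2, L×2, M×1.
Dividing 5! = 120 by 2!·2! = 4 for the repeated letters gives 30.

30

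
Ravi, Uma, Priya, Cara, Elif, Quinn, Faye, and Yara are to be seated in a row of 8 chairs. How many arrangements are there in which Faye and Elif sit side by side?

Place the 6 others and the Faye-Elif pair as 7 objects in a line; the pair has 2 internal arrangements.
So the count is 2·(7)! = 10080.

10080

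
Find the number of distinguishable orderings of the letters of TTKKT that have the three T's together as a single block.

Treat the 3 copies of T as a single block. The multiset to arrange is then {TTT, K, K}, 3 items in all.
That gives (3)!/(2!) = 3 arrangements.

3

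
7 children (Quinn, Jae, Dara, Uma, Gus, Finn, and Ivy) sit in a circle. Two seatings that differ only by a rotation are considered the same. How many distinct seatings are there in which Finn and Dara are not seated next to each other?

480

Without the restriction there are (6)! = 720 seatings.
Seatings with Finn beside Dara: treat them as a block with 2 internal orders, giving 2 × (5)! = 240.
Subtracting, 720 − 240 = 480.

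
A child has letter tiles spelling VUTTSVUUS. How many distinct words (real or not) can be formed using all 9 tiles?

7560

VUTTSVUUS has 9 letters with S appearing twice, T appearing twice, U appearing 3 times, and V appearing twice.
Dividing 9! = 362880 by 3!·2!·2!·2! = 48 for the repeated letters gives 7560.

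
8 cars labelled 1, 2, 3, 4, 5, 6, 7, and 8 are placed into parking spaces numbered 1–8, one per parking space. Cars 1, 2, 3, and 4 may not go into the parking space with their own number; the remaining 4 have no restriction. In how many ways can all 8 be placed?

24024

Let Aᵢ (for 1 ≤ i ≤ 4) be the placements that put car i in its forbidden parking space. Any j of these fix j positions, leaving (8−j)! ways to fill the rest, and there are C(4,j) ways to pick which j.
By inclusion–exclusion, the number of valid placements is Σ_{j=0}^{4} (−1)^j C(4,j)·(8−j)!.
Computing: 40320 − 20160 + 4320 − 480 + 24 = 24024.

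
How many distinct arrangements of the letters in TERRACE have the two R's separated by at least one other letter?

900

Total arrangements of TERRACE: 7!/(2!·2!) = 1260.
If the two R's are adjacent, glue them into one block, leaving 6 items to arrange: (6)!/(2!) = 360 ways.
Hence 1260 − 360 = 900.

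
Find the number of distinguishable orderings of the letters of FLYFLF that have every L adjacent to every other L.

20

Treat the 2 copies of L as a single block. The multiset to arrange is then {LL, F, F, F, Y}, 5 items in all.
That gives (5)!/(3!) = 20 arrangements.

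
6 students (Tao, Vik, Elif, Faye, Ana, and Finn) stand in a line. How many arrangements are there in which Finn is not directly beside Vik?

Of the 6! = 720 arrangements, those with Finn and Vik adjacent number 2 × 5! = 240 (treat the pair as a block with 2 internal orders).
So 720 − 240 = 480 arrangements keep them apart.

480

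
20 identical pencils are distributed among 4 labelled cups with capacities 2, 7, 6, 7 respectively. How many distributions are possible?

Without the upper bounds there are C(23,3) = 1771 ways to split 20 among 4 cups.
Subtract solutions that violate a single cap (substitute x_i' = x_i − (cap_i+1)): x_1 ≥ 3 gives C(20,3) = 1140; x_2 ≥ 8 gives C(15,3) = 455; x_3 ≥ 7 gives C(16,3) = 560; x_4 ≥ 8 gives C(15,3) = 455. Together 2610.
Add back pairs where two caps are both exceeded: 220 + 286 + 220 + 56 + 35 + 56 = 873.
Subtract triples: 10 + 4 + 10 + 0 = 24.
By inclusion–exclusion the count is 1771 − 2610 + 873 − 24 = 10.

10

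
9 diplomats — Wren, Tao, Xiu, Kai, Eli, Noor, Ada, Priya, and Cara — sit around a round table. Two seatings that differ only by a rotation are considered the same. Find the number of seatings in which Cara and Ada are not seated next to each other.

30240

All circular seatings of 9 people number (8)! = 40320.
Seatings with Cara beside Ada: treat them as a block with 2 internal orders, giving 2 × (7)! = 10080.
Subtracting, 40320 − 10080 = 30240.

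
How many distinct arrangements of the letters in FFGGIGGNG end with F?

Fix F in the last position and arrange the remaining 8 letters.
Those 8 letters have G appearing 5 times, giving (8)!/(5!) = 336.

336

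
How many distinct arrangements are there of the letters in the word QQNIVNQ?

420

Letter multiplicities in QQNIVNQ: I×1, N×2, Q×3, V×1.
The number of distinct arrangements is 7!/(3!·2!) = 5040/12 = 420.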